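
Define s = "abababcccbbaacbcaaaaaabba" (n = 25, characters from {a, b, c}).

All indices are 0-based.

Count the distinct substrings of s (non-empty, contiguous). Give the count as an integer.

278

rank→(start, suffix):
  0 → (24, 'a')
  1 → (16, 'aaaaaabba')
  2 → (17, 'aaaaabba')
  3 → (18, 'aaaabba')
  4 → (19, 'aaabba')
  5 → (20, 'aabba')
  6 → (11, 'aacbcaaaaaabba')
  7 → (0, 'abababcccbbaacbcaaaaaabba')
  8 → (2, 'ababcccbbaacbcaaaaaabba')
  9 → (21, 'abba')
  10 → (4, 'abcccbbaacbcaaaaaabba')
  11 → (12, 'acbcaaaaaabba')
  12 → (23, 'ba')
  13 → (10, 'baacbcaaaaaabba')
  14 → (1, 'bababcccbbaacbcaaaaaabba')
  15 → (3, 'babcccbbaacbcaaaaaabba')
  16 → (22, 'bba')
  17 → (9, 'bbaacbcaaaaaabba')
  18 → (14, 'bcaaaaaabba')
  19 → (5, 'bcccbbaacbcaaaaaabba')
  20 → (15, 'caaaaaabba')
  21 → (8, 'cbbaacbcaaaaaabba')
  22 → (13, 'cbcaaaaaabba')
  23 → (7, 'ccbbaacbcaaaaaabba')
  24 → (6, 'cccbbaacbcaaaaaabba')

SA = [24, 16, 17, 18, 19, 20, 11, 0, 2, 21, 4, 12, 23, 10, 1, 3, 22, 9, 14, 5, 15, 8, 13, 7, 6]
i: (SA[i-1],SA[i]) lcp shared
  1: (24,16) 1 'a'
  2: (16,17) 5 'aaaaa'
  3: (17,18) 4 'aaaa'
  4: (18,19) 3 'aaa'
  5: (19,20) 2 'aa'
  6: (20,11) 2 'aa'
  7: (11,0) 1 'a'
  8: (0,2) 4 'abab'
  9: (2,21) 2 'ab'
  10: (21,4) 2 'ab'
  11: (4,12) 1 'a'
  12: (12,23) 0 ''
  13: (23,10) 2 'ba'
  14: (10,1) 2 'ba'
  15: (1,3) 3 'bab'
  16: (3,22) 1 'b'
  17: (22,9) 3 'bba'
  18: (9,14) 1 'b'
  19: (14,5) 2 'bc'
  20: (5,15) 0 ''
  21: (15,8) 1 'c'
  22: (8,13) 2 'cb'
  23: (13,7) 1 'c'
  24: (7,6) 2 'cc'

n(n+1)/2 = 25·26/2 = 325
Σ LCP = 0 + 1 + 5 + 4 + 3 + 2 + 2 + 1 + 4 + 2 + 2 + 1 + 0 + 2 + 2 + 3 + 1 + 3 + 1 + 2 + 0 + 1 + 2 + 1 + 2 = 47
distinct = 325 − 47 = 278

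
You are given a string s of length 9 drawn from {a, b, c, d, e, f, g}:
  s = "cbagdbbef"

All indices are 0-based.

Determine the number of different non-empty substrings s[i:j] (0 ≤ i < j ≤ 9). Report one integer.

43

rank→(start, suffix):
  0 → (2, 'agdbbef')
  1 → (1, 'bagdbbef')
  2 → (5, 'bbef')
  3 → (6, 'bef')
  4 → (0, 'cbagdbbef')
  5 → (4, 'dbbef')
  6 → (7, 'ef')
  7 → (8, 'f')
  8 → (3, 'gdbbef')

SA = [2, 1, 5, 6, 0, 4, 7, 8, 3]
i: (SA[i-1],SA[i]) lcp shared
  1: (2,1) 0 ''
  2: (1,5) 1 'b'
  3: (5,6) 1 'b'
  4: (6,0) 0 ''
  5: (0,4) 0 ''
  6: (4,7) 0 ''
  7: (7,8) 0 ''
  8: (8,3) 0 ''

n(n+1)/2 = 9·10/2 = 45
Σ LCP = 0 + 0 + 1 + 1 + 0 + 0 + 0 + 0 + 0 = 2
distinct = 45 − 2 = 43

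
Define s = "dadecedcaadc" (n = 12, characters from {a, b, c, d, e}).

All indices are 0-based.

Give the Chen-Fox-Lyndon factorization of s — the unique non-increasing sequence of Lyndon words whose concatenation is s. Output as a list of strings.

["d", "adecedc", "aadc"]

emit factor 1: 'd' (i=0, period=1)
emit factor 2: 'adecedc' (i=1, period=7)
emit factor 3: 'aadc' (i=8, period=4)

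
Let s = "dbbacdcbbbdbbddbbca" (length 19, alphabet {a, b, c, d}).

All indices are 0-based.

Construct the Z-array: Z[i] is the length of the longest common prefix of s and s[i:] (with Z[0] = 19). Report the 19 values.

[19, 0, 0, 0, 0, 1, 0, 0, 0, 0, 3, 0, 0, 1, 3, 0, 0, 0, 0]

Z[0]=19
i=1: i≥r, start 0; Z[1]=0
i=2: i≥r, start 0; Z[2]=0
i=3: i≥r, start 0; Z[3]=0
i=4: i≥r, start 0; Z[4]=0
i=5: i≥r, start 0; Z[5]=1 grow→box=[5,6)
i=6: i≥r, start 0; Z[6]=0
i=7: i≥r, start 0; Z[7]=0
i=8: i≥r, start 0; Z[8]=0
i=9: i≥r, start 0; Z[9]=0
i=10: i≥r, start 0; Z[10]=3 grow→box=[10,13)
i=11: min(r-i=2, Z[1]=0)=0; Z[11]=0
i=12: min(r-i=1, Z[2]=0)=0; Z[12]=0
i=13: i≥r, start 0; Z[13]=1 grow→box=[13,14)
i=14: i≥r, start 0; Z[14]=3 grow→box=[14,17)
i=15: min(r-i=2, Z[1]=0)=0; Z[15]=0
i=16: min(r-i=1, Z[2]=0)=0; Z[16]=0
i=17: i≥r, start 0; Z[17]=0
i=18: i≥r, start 0; Z[18]=0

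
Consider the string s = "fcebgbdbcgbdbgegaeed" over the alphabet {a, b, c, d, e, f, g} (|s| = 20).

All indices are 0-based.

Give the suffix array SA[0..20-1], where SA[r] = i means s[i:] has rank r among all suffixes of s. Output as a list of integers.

[16, 7, 5, 10, 3, 12, 1, 8, 19, 6, 11, 2, 18, 17, 14, 0, 15, 4, 9, 13]

rank→(start, suffix):
  0 → (16, 'aeed')
  1 → (7, 'bcgbdbgegaeed')
  2 → (5, 'bdbcgbdbgegaeed')
  3 → (10, 'bdbgegaeed')
  4 → (3, 'bgbdbcgbdbgegaeed')
  5 → (12, 'bgegaeed')
  6 → (1, 'cebgbdbcgbdbgegaeed')
  7 → (8, 'cgbdbgegaeed')
  8 → (19, 'd')
  9 → (6, 'dbcgbdbgegaeed')
  10 → (11, 'dbgegaeed')
  11 → (2, 'ebgbdbcgbdbgegaeed')
  12 → (18, 'ed')
  13 → (17, 'eed')
  14 → (14, 'egaeed')
  15 → (0, 'fcebgbdbcgbdbgegaeed')
  16 → (15, 'gaeed')
  17 → (4, 'gbdbcgbdbgegaeed')
  18 → (9, 'gbdbgegaeed')
  19 → (13, 'gegaeed')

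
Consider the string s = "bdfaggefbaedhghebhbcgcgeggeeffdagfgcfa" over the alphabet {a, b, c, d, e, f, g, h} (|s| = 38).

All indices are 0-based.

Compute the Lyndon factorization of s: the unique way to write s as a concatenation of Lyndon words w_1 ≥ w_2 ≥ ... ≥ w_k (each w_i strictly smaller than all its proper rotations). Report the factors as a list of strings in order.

["bdf", "aggefb", "aedhghebhbcgcgeggeeffdagfgcf", "a"]

emit factor 1: 'bdf' (i=0, period=3)
emit factor 2: 'aggefb' (i=3, period=6)
emit factor 3: 'aedhghebhbcgcgeggeeffdagfgcf' (i=9, period=28)
emit factor 4: 'a' (i=37, period=1)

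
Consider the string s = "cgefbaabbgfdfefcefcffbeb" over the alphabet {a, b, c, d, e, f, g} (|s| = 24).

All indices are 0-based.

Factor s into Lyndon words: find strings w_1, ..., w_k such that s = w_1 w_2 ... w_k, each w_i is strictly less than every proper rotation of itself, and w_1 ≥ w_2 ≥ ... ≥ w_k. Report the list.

emit factor 1: 'cgef' (i=0, period=4)
emit factor 2: 'b' (i=4, period=1)
emit factor 3: 'aabbgfdfefcefcffbeb' (i=5, period=19)

["cgef", "b", "aabbgfdfefcefcffbeb"]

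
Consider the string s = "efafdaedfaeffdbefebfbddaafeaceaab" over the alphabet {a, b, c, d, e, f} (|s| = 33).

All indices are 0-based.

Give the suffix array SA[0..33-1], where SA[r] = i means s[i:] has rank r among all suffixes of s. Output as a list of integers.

sorted suffixes:
  #0 SA[0]=30  'aab'
  #1 SA[1]=23  'aafeaceaab'
  #2 SA[2]=31  'ab'
  #3 SA[3]=27  'aceaab'
  #4 SA[4]=5  'aedfaeffdbefebfbddaafeaceaab'
  #5 SA[5]=9  'aeffdbefebfbddaafeaceaab'
  #6 SA[6]=2  'afdaedfaeffdbefebfbddaafeaceaab'
  #7 SA[7]=24  'afeaceaab'
  #8 SA[8]=32  'b'
  #9 SA[9]=20  'bddaafeaceaab'
  #10 SA[10]=14  'befebfbddaafeaceaab'
  #11 SA[11]=18  'bfbddaafeaceaab'
  #12 SA[12]=28  'ceaab'
  #13 SA[13]=22  'daafeaceaab'
  #14 SA[14]=4  'daedfaeffdbefebfbddaafeaceaab'
  #15 SA[15]=13  'dbefebfbddaafeaceaab'
  #16 SA[16]=21  'ddaafeaceaab'
  #17 SA[17]=7  'dfaeffdbefebfbddaafeaceaab'
  #18 SA[18]=29  'eaab'
  #19 SA[19]=26  'eaceaab'
  #20 SA[20]=17  'ebfbddaafeaceaab'
  #21 SA[21]=6  'edfaeffdbefebfbddaafeaceaab'
  #22 SA[22]=0  'efafdaedfaeffdbefebfbddaafeaceaab'
  #23 SA[23]=15  'efebfbddaafeaceaab'
  #24 SA[24]=10  'effdbefebfbddaafeaceaab'
  #25 SA[25]=8  'faeffdbefebfbddaafeaceaab'
  #26 SA[26]=1  'fafdaedfaeffdbefebfbddaafeaceaab'
  #27 SA[27]=19  'fbddaafeaceaab'
  #28 SA[28]=3  'fdaedfaeffdbefebfbddaafeaceaab'
  #29 SA[29]=12  'fdbefebfbddaafeaceaab'
  #30 SA[30]=25  'feaceaab'
  #31 SA[31]=16  'febfbddaafeaceaab'
  #32 SA[32]=11  'ffdbefebfbddaafeaceaab'

[30, 23, 31, 27, 5, 9, 2, 24, 32, 20, 14, 18, 28, 22, 4, 13, 21, 7, 29, 26, 17, 6, 0, 15, 10, 8, 1, 19, 3, 12, 25, 16, 11]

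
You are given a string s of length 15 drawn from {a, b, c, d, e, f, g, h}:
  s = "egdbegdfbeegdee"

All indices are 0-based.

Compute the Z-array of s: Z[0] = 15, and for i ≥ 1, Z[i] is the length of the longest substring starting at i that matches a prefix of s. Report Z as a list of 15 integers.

Z[0]=15
i=1: i≥r, start 0; Z[1]=0
i=2: i≥r, start 0; Z[2]=0
i=3: i≥r, start 0; Z[3]=0
i=4: i≥r, start 0; Z[4]=3 scan→box=[4,7)
i=5: min(r-i=2, Z[1]=0)=0; Z[5]=0
i=6: min(r-i=1, Z[2]=0)=0; Z[6]=0
i=7: i≥r, start 0; Z[7]=0
i=8: i≥r, start 0; Z[8]=0
i=9: i≥r, start 0; Z[9]=1 scan→box=[9,10)
i=10: i≥r, start 0; Z[10]=3 scan→box=[10,13)
i=11: min(r-i=2, Z[1]=0)=0; Z[11]=0
i=12: min(r-i=1, Z[2]=0)=0; Z[12]=0
i=13: i≥r, start 0; Z[13]=1 scan→box=[13,14)
i=14: i≥r, start 0; Z[14]=1 scan→box=[14,15)

[15, 0, 0, 0, 3, 0, 0, 0, 0, 1, 3, 0, 0, 1, 1]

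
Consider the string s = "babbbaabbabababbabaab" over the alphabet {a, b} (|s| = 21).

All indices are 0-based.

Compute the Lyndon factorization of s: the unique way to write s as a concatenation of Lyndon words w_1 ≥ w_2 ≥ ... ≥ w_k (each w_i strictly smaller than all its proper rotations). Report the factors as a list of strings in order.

emit factor 1: 'b' (i=0, period=1)
emit factor 2: 'abbb' (i=1, period=4)
emit factor 3: 'aabbabababbab' (i=5, period=13)
emit factor 4: 'aab' (i=18, period=3)

["b", "abbb", "aabbabababbab", "aab"]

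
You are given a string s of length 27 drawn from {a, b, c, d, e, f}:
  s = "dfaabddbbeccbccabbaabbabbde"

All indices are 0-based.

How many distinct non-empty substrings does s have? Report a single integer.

sorted suffixes:
  #0 SA[0]=18  'aabbabbde'
  #1 SA[1]=2  'aabddbbeccbccabbaabbabbde'
  #2 SA[2]=15  'abbaabbabbde'
  #3 SA[3]=19  'abbabbde'
  #4 SA[4]=22  'abbde'
  #5 SA[5]=3  'abddbbeccbccabbaabbabbde'
  #6 SA[6]=17  'baabbabbde'
  #7 SA[7]=21  'babbde'
  #8 SA[8]=16  'bbaabbabbde'
  #9 SA[9]=20  'bbabbde'
  #10 SA[10]=23  'bbde'
  #11 SA[11]=7  'bbeccbccabbaabbabbde'
  #12 SA[12]=12  'bccabbaabbabbde'
  #13 SA[13]=4  'bddbbeccbccabbaabbabbde'
  #14 SA[14]=24  'bde'
  #15 SA[15]=8  'beccbccabbaabbabbde'
  #16 SA[16]=14  'cabbaabbabbde'
  #17 SA[17]=11  'cbccabbaabbabbde'
  #18 SA[18]=13  'ccabbaabbabbde'
  #19 SA[19]=10  'ccbccabbaabbabbde'
  #20 SA[20]=6  'dbbeccbccabbaabbabbde'
  #21 SA[21]=5  'ddbbeccbccabbaabbabbde'
  #22 SA[22]=25  'de'
  #23 SA[23]=0  'dfaabddbbeccbccabbaabbabbde'
  #24 SA[24]=26  'e'
  #25 SA[25]=9  'eccbccabbaabbabbde'
  #26 SA[26]=1  'faabddbbeccbccabbaabbabbde'

SA = [18, 2, 15, 19, 22, 3, 17, 21, 16, 20, 23, 7, 12, 4, 24, 8, 14, 11, 13, 10, 6, 5, 25, 0, 26, 9, 1]
[i] adj suffixes → lcp
  [1] 18/2 → 3 ('aab')
  [2] 2/15 → 1 ('a')
  [3] 15/19 → 4 ('abba')
  [4] 19/22 → 3 ('abb')
  [5] 22/3 → 2 ('ab')
  [6] 3/17 → 0 ('')
  [7] 17/21 → 2 ('ba')
  [8] 21/16 → 1 ('b')
  [9] 16/20 → 3 ('bba')
  [10] 20/23 → 2 ('bb')
  [11] 23/7 → 2 ('bb')
  [12] 7/12 → 1 ('b')
  [13] 12/4 → 1 ('b')
  [14] 4/24 → 2 ('bd')
  [15] 24/8 → 1 ('b')
  [16] 8/14 → 0 ('')
  [17] 14/11 → 1 ('c')
  [18] 11/13 → 1 ('c')
  [19] 13/10 → 2 ('cc')
  [20] 10/6 → 0 ('')
  [21] 6/5 → 1 ('d')
  [22] 5/25 → 1 ('d')
  [23] 25/0 → 1 ('d')
  [24] 0/26 → 0 ('')
  [25] 26/9 → 1 ('e')
  [26] 9/1 → 0 ('')

n(n+1)/2 = 27·28/2 = 378
Σ LCP = 0 + 3 + 1 + 4 + 3 + 2 + 0 + 2 + 1 + 3 + 2 + 2 + 1 + 1 + 2 + 1 + 0 + 1 + 1 + 2 + 0 + 1 + 1 + 1 + 0 + 1 + 0 = 36
distinct = 378 − 36 = 342

342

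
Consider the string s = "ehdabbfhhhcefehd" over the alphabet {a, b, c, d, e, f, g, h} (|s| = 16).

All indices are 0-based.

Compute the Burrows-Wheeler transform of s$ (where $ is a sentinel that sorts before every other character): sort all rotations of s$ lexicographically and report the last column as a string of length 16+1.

ddabhhhcf$ebheehf

rank  rotation           last
    0  $ehdabbfhhhcefehd  d
    1  abbfhhhcefehd$ehd  d
    2  bbfhhhcefehd$ehda  a
    3  bfhhhcefehd$ehdab  b
    4  cefehd$ehdabbfhhh  h
    5  d$ehdabbfhhhcefeh  h
    6  dabbfhhhcefehd$eh  h
    7  efehd$ehdabbfhhhc  c
    8  ehd$ehdabbfhhhcef  f
    9  ehdabbfhhhcefehd$  $
   10  fehd$ehdabbfhhhce  e
   11  fhhhcefehd$ehdabb  b
   12  hcefehd$ehdabbfhh  h
   13  hd$ehdabbfhhhcefe  e
   14  hdabbfhhhcefehd$e  e
   15  hhcefehd$ehdabbfh  h
   16  hhhcefehd$ehdabbf  f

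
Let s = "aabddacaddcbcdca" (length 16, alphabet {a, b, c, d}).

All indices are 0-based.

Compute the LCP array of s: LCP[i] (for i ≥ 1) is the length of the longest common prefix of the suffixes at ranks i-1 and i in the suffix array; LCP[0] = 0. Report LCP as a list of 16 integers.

[0, 1, 1, 1, 1, 0, 1, 0, 2, 1, 1, 0, 1, 2, 1, 2]

rank | idx | suffix
   0 |  15 | a
   1 |   0 | aabddacaddcbcdca
   2 |   1 | abddacaddcbcdca
   3 |   5 | acaddcbcdca
   4 |   7 | addcbcdca
   5 |  11 | bcdca
   6 |   2 | bddacaddcbcdca
   7 |  14 | ca
   8 |   6 | caddcbcdca
   9 |  10 | cbcdca
  10 |  12 | cdca
  11 |   4 | dacaddcbcdca
  12 |  13 | dca
  13 |   9 | dcbcdca
  14 |   3 | ddacaddcbcdca
  15 |   8 | ddcbcdca

SA = [15, 0, 1, 5, 7, 11, 2, 14, 6, 10, 12, 4, 13, 9, 3, 8]
[i] adj suffixes → lcp
  [1] 15/0 → 1 ('a')
  [2] 0/1 → 1 ('a')
  [3] 1/5 → 1 ('a')
  [4] 5/7 → 1 ('a')
  [5] 7/11 → 0 ('')
  [6] 11/2 → 1 ('b')
  [7] 2/14 → 0 ('')
  [8] 14/6 → 2 ('ca')
  [9] 6/10 → 1 ('c')
  [10] 10/12 → 1 ('c')
  [11] 12/4 → 0 ('')
  [12] 4/13 → 1 ('d')
  [13] 13/9 → 2 ('dc')
  [14] 9/3 → 1 ('d')
  [15] 3/8 → 2 ('dd')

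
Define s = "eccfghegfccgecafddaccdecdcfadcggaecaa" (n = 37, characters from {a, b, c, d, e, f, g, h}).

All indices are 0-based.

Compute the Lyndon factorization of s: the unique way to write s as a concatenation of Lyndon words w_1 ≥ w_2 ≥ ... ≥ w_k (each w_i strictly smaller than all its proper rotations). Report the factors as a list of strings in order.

emit factor 1: 'e' (i=0, period=1)
emit factor 2: 'ccfghegfccge' (i=1, period=12)
emit factor 3: 'c' (i=13, period=1)
emit factor 4: 'afdd' (i=14, period=4)
emit factor 5: 'accdecdcfadcggaec' (i=18, period=17)
emit factor 6: 'a' (i=35, period=1)
emit factor 7: 'a' (i=36, period=1)

["e", "ccfghegfccge", "c", "afdd", "accdecdcfadcggaec", "a", "a"]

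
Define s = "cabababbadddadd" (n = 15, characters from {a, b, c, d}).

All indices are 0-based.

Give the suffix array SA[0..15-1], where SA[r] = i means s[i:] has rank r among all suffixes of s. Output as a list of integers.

rank | idx | suffix
   0 |   1 | abababbadddadd
   1 |   3 | ababbadddadd
   2 |   5 | abbadddadd
   3 |  12 | add
   4 |   8 | adddadd
   5 |   2 | bababbadddadd
   6 |   4 | babbadddadd
   7 |   7 | badddadd
   8 |   6 | bbadddadd
   9 |   0 | cabababbadddadd
  10 |  14 | d
  11 |  11 | dadd
  12 |  13 | dd
  13 |  10 | ddadd
  14 |   9 | dddadd

[1, 3, 5, 12, 8, 2, 4, 7, 6, 0, 14, 11, 13, 10, 9]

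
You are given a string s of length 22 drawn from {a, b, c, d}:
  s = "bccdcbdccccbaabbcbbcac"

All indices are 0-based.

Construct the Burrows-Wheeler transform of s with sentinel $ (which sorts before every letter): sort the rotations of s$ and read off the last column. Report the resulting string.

cbacccabb$cabcbdccdbccb

rank  rotation                 last
    0  $bccdcbdccccbaabbcbbcac  c
    1  aabbcbbcac$bccdcbdccccb  b
    2  abbcbbcac$bccdcbdccccba  a
    3  ac$bccdcbdccccbaabbcbbc  c
    4  baabbcbbcac$bccdcbdcccc  c
    5  bbcac$bccdcbdccccbaabbc  c
    6  bbcbbcac$bccdcbdccccbaa  a
    7  bcac$bccdcbdccccbaabbcb  b
    8  bcbbcac$bccdcbdccccbaab  b
    9  bccdcbdccccbaabbcbbcac$  $
   10  bdccccbaabbcbbcac$bccdc  c
   11  c$bccdcbdccccbaabbcbbca  a
   12  cac$bccdcbdccccbaabbcbb  b
   13  cbaabbcbbcac$bccdcbdccc  c
   14  cbbcac$bccdcbdccccbaabb  b
   15  cbdccccbaabbcbbcac$bccd  d
   16  ccbaabbcbbcac$bccdcbdcc  c
   17  cccbaabbcbbcac$bccdcbdc  c
   18  ccccbaabbcbbcac$bccdcbd  d
   19  ccdcbdccccbaabbcbbcac$b  b
   20  cdcbdccccbaabbcbbcac$bc  c
   21  dcbdccccbaabbcbbcac$bcc  c
   22  dccccbaabbcbbcac$bccdcb  b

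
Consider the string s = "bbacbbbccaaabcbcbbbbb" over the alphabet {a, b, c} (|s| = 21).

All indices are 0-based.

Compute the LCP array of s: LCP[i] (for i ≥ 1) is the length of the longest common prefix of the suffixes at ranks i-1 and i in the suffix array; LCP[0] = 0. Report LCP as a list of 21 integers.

rank | idx | suffix
   0 |   9 | aaabcbcbbbbb
   1 |  10 | aabcbcbbbbb
   2 |  11 | abcbcbbbbb
   3 |   2 | acbbbccaaabcbcbbbbb
   4 |  20 | b
   5 |   1 | bacbbbccaaabcbcbbbbb
   6 |  19 | bb
   7 |   0 | bbacbbbccaaabcbcbbbbb
   8 |  18 | bbb
   9 |  17 | bbbb
  10 |  16 | bbbbb
  11 |   4 | bbbccaaabcbcbbbbb
  12 |   5 | bbccaaabcbcbbbbb
  13 |  14 | bcbbbbb
  14 |  12 | bcbcbbbbb
  15 |   6 | bccaaabcbcbbbbb
  16 |   8 | caaabcbcbbbbb
  17 |  15 | cbbbbb
  18 |   3 | cbbbccaaabcbcbbbbb
  19 |  13 | cbcbbbbb
  20 |   7 | ccaaabcbcbbbbb

SA = [9, 10, 11, 2, 20, 1, 19, 0, 18, 17, 16, 4, 5, 14, 12, 6, 8, 15, 3, 13, 7]
i: (SA[i-1],SA[i]) lcp shared
  1: (9,10) 2 'aa'
  2: (10,11) 1 'a'
  3: (11,2) 1 'a'
  4: (2,20) 0 ''
  5: (20,1) 1 'b'
  6: (1,19) 1 'b'
  7: (19,0) 2 'bb'
  8: (0,18) 2 'bb'
  9: (18,17) 3 'bbb'
  10: (17,16) 4 'bbbb'
  11: (16,4) 3 'bbb'
  12: (4,5) 2 'bb'
  13: (5,14) 1 'b'
  14: (14,12) 3 'bcb'
  15: (12,6) 2 'bc'
  16: (6,8) 0 ''
  17: (8,15) 1 'c'
  18: (15,3) 4 'cbbb'
  19: (3,13) 2 'cb'
  20: (13,7) 1 'c'

[0, 2, 1, 1, 0, 1, 1, 2, 2, 3, 4, 3, 2, 1, 3, 2, 0, 1, 4, 2, 1]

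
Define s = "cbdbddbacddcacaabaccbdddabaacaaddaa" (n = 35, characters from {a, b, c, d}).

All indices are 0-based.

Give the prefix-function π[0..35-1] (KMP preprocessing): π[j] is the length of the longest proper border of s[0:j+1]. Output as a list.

[0, 0, 0, 0, 0, 0, 0, 0, 1, 0, 0, 1, 0, 1, 0, 0, 0, 0, 1, 1, 2, 3, 0, 0, 0, 0, 0, 0, 1, 0, 0, 0, 0, 0, 0]

π[0] = 0
j=1 s[j]='b': π[1]=0 (border '')
j=2 s[j]='d': π[2]=0 (border '')
j=3 s[j]='b': π[3]=0 (border '')
j=4 s[j]='d': π[4]=0 (border '')
j=5 s[j]='d': π[5]=0 (border '')
j=6 s[j]='b': π[6]=0 (border '')
j=7 s[j]='a': π[7]=0 (border '')
j=8 s[j]='c': π[8]=1 (border 'c')
j=9 s[j]='d': k: 1→0; π[9]=0 (border '')
j=10 s[j]='d': π[10]=0 (border '')
j=11 s[j]='c': π[11]=1 (border 'c')
j=12 s[j]='a': k: 1→0; π[12]=0 (border '')
j=13 s[j]='c': π[13]=1 (border 'c')
j=14 s[j]='a': k: 1→0; π[14]=0 (border '')
j=15 s[j]='a': π[15]=0 (border '')
j=16 s[j]='b': π[16]=0 (border '')
j=17 s[j]='a': π[17]=0 (border '')
j=18 s[j]='c': π[18]=1 (border 'c')
j=19 s[j]='c': k: 1→0; π[19]=1 (border 'c')
j=20 s[j]='b': π[20]=2 (border 'cb')
j=21 s[j]='d': π[21]=3 (border 'cbd')
j=22 s[j]='d': k: 3→0; π[22]=0 (border '')
j=23 s[j]='d': π[23]=0 (border '')
j=24 s[j]='a': π[24]=0 (border '')
j=25 s[j]='b': π[25]=0 (border '')
j=26 s[j]='a': π[26]=0 (border '')
j=27 s[j]='a': π[27]=0 (border '')
j=28 s[j]='c': π[28]=1 (border 'c')
j=29 s[j]='a': k: 1→0; π[29]=0 (border '')
j=30 s[j]='a': π[30]=0 (border '')
j=31 s[j]='d': π[31]=0 (border '')
j=32 s[j]='d': π[32]=0 (border '')
j=33 s[j]='a': π[33]=0 (border '')
j=34 s[j]='a': π[34]=0 (border '')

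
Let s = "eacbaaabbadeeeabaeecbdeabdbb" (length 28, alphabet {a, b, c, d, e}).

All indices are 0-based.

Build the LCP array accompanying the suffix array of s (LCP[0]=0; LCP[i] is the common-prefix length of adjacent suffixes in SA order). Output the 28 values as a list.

[0, 2, 1, 2, 2, 1, 1, 1, 0, 1, 2, 2, 1, 2, 1, 2, 0, 2, 0, 1, 2, 0, 3, 2, 1, 1, 2, 2]

sorted suffixes:
  #0 SA[0]=4  'aaabbadeeeabaeecbdeabdbb'
  #1 SA[1]=5  'aabbadeeeabaeecbdeabdbb'
  #2 SA[2]=14  'abaeecbdeabdbb'
  #3 SA[3]=6  'abbadeeeabaeecbdeabdbb'
  #4 SA[4]=23  'abdbb'
  #5 SA[5]=1  'acbaaabbadeeeabaeecbdeabdbb'
  #6 SA[6]=9  'adeeeabaeecbdeabdbb'
  #7 SA[7]=16  'aeecbdeabdbb'
  #8 SA[8]=27  'b'
  #9 SA[9]=3  'baaabbadeeeabaeecbdeabdbb'
  #10 SA[10]=8  'badeeeabaeecbdeabdbb'
  #11 SA[11]=15  'baeecbdeabdbb'
  #12 SA[12]=26  'bb'
  #13 SA[13]=7  'bbadeeeabaeecbdeabdbb'
  #14 SA[14]=24  'bdbb'
  #15 SA[15]=20  'bdeabdbb'
  #16 SA[16]=2  'cbaaabbadeeeabaeecbdeabdbb'
  #17 SA[17]=19  'cbdeabdbb'
  #18 SA[18]=25  'dbb'
  #19 SA[19]=21  'deabdbb'
  #20 SA[20]=10  'deeeabaeecbdeabdbb'
  #21 SA[21]=13  'eabaeecbdeabdbb'
  #22 SA[22]=22  'eabdbb'
  #23 SA[23]=0  'eacbaaabbadeeeabaeecbdeabdbb'
  #24 SA[24]=18  'ecbdeabdbb'
  #25 SA[25]=12  'eeabaeecbdeabdbb'
  #26 SA[26]=17  'eecbdeabdbb'
  #27 SA[27]=11  'eeeabaeecbdeabdbb'

SA = [4, 5, 14, 6, 23, 1, 9, 16, 27, 3, 8, 15, 26, 7, 24, 20, 2, 19, 25, 21, 10, 13, 22, 0, 18, 12, 17, 11]
[i] adj suffixes → lcp
  [1] 4/5 → 2 ('aa')
  [2] 5/14 → 1 ('a')
  [3] 14/6 → 2 ('ab')
  [4] 6/23 → 2 ('ab')
  [5] 23/1 → 1 ('a')
  [6] 1/9 → 1 ('a')
  [7] 9/16 → 1 ('a')
  [8] 16/27 → 0 ('')
  [9] 27/3 → 1 ('b')
  [10] 3/8 → 2 ('ba')
  [11] 8/15 → 2 ('ba')
  [12] 15/26 → 1 ('b')
  [13] 26/7 → 2 ('bb')
  [14] 7/24 → 1 ('b')
  [15] 24/20 → 2 ('bd')
  [16] 20/2 → 0 ('')
  [17] 2/19 → 2 ('cb')
  [18] 19/25 → 0 ('')
  [19] 25/21 → 1 ('d')
  [20] 21/10 → 2 ('de')
  [21] 10/13 → 0 ('')
  [22] 13/22 → 3 ('eab')
  [23] 22/0 → 2 ('ea')
  [24] 0/18 → 1 ('e')
  [25] 18/12 → 1 ('e')
  [26] 12/17 → 2 ('ee')
  [27] 17/11 → 2 ('ee')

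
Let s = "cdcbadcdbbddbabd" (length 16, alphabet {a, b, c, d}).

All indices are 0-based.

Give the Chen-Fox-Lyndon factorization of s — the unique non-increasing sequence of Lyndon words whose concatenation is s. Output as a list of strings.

["cd", "c", "b", "adcdbbddb", "abd"]

emit factor 1: 'cd' (i=0, period=2)
emit factor 2: 'c' (i=2, period=1)
emit factor 3: 'b' (i=3, period=1)
emit factor 4: 'adcdbbddb' (i=4, period=9)
emit factor 5: 'abd' (i=13, period=3)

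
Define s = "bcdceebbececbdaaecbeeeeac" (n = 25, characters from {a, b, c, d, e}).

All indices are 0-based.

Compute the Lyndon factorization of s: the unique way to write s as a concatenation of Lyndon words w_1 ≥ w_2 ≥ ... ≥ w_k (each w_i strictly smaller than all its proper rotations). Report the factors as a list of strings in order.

["bcdcee", "bbececbd", "aaecbeeeeac"]

emit factor 1: 'bcdcee' (i=0, period=6)
emit factor 2: 'bbececbd' (i=6, period=8)
emit factor 3: 'aaecbeeeeac' (i=14, period=11)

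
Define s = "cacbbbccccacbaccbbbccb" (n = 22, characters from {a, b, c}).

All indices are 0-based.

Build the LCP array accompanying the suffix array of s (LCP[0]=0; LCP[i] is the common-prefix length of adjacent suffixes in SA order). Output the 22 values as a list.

[0, 3, 2, 0, 1, 1, 5, 2, 4, 1, 3, 0, 4, 1, 2, 2, 6, 1, 2, 3, 2, 3]

rank→(start, suffix):
  0 → (10, 'acbaccbbbccb')
  1 → (1, 'acbbbccccacbaccbbbccb')
  2 → (13, 'accbbbccb')
  3 → (21, 'b')
  4 → (12, 'baccbbbccb')
  5 → (16, 'bbbccb')
  6 → (3, 'bbbccccacbaccbbbccb')
  7 → (17, 'bbccb')
  8 → (4, 'bbccccacbaccbbbccb')
  9 → (18, 'bccb')
  10 → (5, 'bccccacbaccbbbccb')
  11 → (9, 'cacbaccbbbccb')
  12 → (0, 'cacbbbccccacbaccbbbccb')
  13 → (20, 'cb')
  14 → (11, 'cbaccbbbccb')
  15 → (15, 'cbbbccb')
  16 → (2, 'cbbbccccacbaccbbbccb')
  17 → (8, 'ccacbaccbbbccb')
  18 → (19, 'ccb')
  19 → (14, 'ccbbbccb')
  20 → (7, 'cccacbaccbbbccb')
  21 → (6, 'ccccacbaccbbbccb')

SA = [10, 1, 13, 21, 12, 16, 3, 17, 4, 18, 5, 9, 0, 20, 11, 15, 2, 8, 19, 14, 7, 6]
[i] adj suffixes → lcp
  [1] 10/1 → 3 ('acb')
  [2] 1/13 → 2 ('ac')
  [3] 13/21 → 0 ('')
  [4] 21/12 → 1 ('b')
  [5] 12/16 → 1 ('b')
  [6] 16/3 → 5 ('bbbcc')
  [7] 3/17 → 2 ('bb')
  [8] 17/4 → 4 ('bbcc')
  [9] 4/18 → 1 ('b')
  [10] 18/5 → 3 ('bcc')
  [11] 5/9 → 0 ('')
  [12] 9/0 → 4 ('cacb')
  [13] 0/20 → 1 ('c')
  [14] 20/11 → 2 ('cb')
  [15] 11/15 → 2 ('cb')
  [16] 15/2 → 6 ('cbbbcc')
  [17] 2/8 → 1 ('c')
  [18] 8/19 → 2 ('cc')
  [19] 19/14 → 3 ('ccb')
  [20] 14/7 → 2 ('cc')
  [21] 7/6 → 3 ('ccc')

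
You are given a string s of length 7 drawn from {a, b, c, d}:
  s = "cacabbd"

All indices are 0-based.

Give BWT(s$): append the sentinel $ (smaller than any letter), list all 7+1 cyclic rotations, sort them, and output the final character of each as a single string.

rank  rotation  last
    0  $cacabbd  d
    1  abbd$cac  c
    2  acabbd$c  c
    3  bbd$caca  a
    4  bd$cacab  b
    5  cabbd$ca  a
    6  cacabbd$  $
    7  d$cacabb  b

dccaba$b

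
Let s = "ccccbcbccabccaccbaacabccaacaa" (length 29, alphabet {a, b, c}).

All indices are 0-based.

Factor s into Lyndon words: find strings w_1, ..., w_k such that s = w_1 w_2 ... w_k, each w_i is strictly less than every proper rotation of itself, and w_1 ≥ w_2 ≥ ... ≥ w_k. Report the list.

["c", "c", "c", "c", "bcbcc", "abccaccb", "aacabcc", "aac", "a", "a"]

emit factor 1: 'c' (i=0, period=1)
emit factor 2: 'c' (i=1, period=1)
emit factor 3: 'c' (i=2, period=1)
emit factor 4: 'c' (i=3, period=1)
emit factor 5: 'bcbcc' (i=4, period=5)
emit factor 6: 'abccaccb' (i=9, period=8)
emit factor 7: 'aacabcc' (i=17, period=7)
emit factor 8: 'aac' (i=24, period=3)
emit factor 9: 'a' (i=27, period=1)
emit factor 10: 'a' (i=28, period=1)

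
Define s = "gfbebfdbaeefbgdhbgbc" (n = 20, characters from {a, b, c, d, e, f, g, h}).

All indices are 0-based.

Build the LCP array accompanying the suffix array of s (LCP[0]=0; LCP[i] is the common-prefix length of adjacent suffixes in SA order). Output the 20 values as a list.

rank | idx | suffix
   0 |   8 | aeefbgdhbgbc
   1 |   7 | baeefbgdhbgbc
   2 |  18 | bc
   3 |   2 | bebfdbaeefbgdhbgbc
   4 |   4 | bfdbaeefbgdhbgbc
   5 |  16 | bgbc
   6 |  12 | bgdhbgbc
   7 |  19 | c
   8 |   6 | dbaeefbgdhbgbc
   9 |  14 | dhbgbc
  10 |   3 | ebfdbaeefbgdhbgbc
  11 |   9 | eefbgdhbgbc
  12 |  10 | efbgdhbgbc
  13 |   1 | fbebfdbaeefbgdhbgbc
  14 |  11 | fbgdhbgbc
  15 |   5 | fdbaeefbgdhbgbc
  16 |  17 | gbc
  17 |  13 | gdhbgbc
  18 |   0 | gfbebfdbaeefbgdhbgbc
  19 |  15 | hbgbc

SA = [8, 7, 18, 2, 4, 16, 12, 19, 6, 14, 3, 9, 10, 1, 11, 5, 17, 13, 0, 15]
rank  pair      lcp
   1  s[8:],s[7:]  0  ''
   2  s[7:],s[18:]  1  'b'
   3  s[18:],s[2:]  1  'b'
   4  s[2:],s[4:]  1  'b'
   5  s[4:],s[16:]  1  'b'
   6  s[16:],s[12:]  2  'bg'
   7  s[12:],s[19:]  0  ''
   8  s[19:],s[6:]  0  ''
   9  s[6:],s[14:]  1  'd'
  10  s[14:],s[3:]  0  ''
  11  s[3:],s[9:]  1  'e'
  12  s[9:],s[10:]  1  'e'
  13  s[10:],s[1:]  0  ''
  14  s[1:],s[11:]  2  'fb'
  15  s[11:],s[5:]  1  'f'
  16  s[5:],s[17:]  0  ''
  17  s[17:],s[13:]  1  'g'
  18  s[13:],s[0:]  1  'g'
  19  s[0:],s[15:]  0  ''

[0, 0, 1, 1, 1, 1, 2, 0, 0, 1, 0, 1, 1, 0, 2, 1, 0, 1, 1, 0]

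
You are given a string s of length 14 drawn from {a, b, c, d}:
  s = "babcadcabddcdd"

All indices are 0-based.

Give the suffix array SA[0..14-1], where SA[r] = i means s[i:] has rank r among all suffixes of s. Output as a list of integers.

rank | idx | suffix
   0 |   1 | abcadcabddcdd
   1 |   7 | abddcdd
   2 |   4 | adcabddcdd
   3 |   0 | babcadcabddcdd
   4 |   2 | bcadcabddcdd
   5 |   8 | bddcdd
   6 |   6 | cabddcdd
   7 |   3 | cadcabddcdd
   8 |  11 | cdd
   9 |  13 | d
  10 |   5 | dcabddcdd
  11 |  10 | dcdd
  12 |  12 | dd
  13 |   9 | ddcdd

[1, 7, 4, 0, 2, 8, 6, 3, 11, 13, 5, 10, 12, 9]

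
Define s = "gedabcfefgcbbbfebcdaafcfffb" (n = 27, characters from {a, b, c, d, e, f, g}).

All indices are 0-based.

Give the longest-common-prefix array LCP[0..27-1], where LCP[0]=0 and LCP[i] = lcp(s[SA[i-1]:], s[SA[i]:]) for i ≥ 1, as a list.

[0, 1, 1, 0, 1, 2, 1, 2, 1, 0, 1, 1, 2, 0, 2, 0, 1, 1, 0, 1, 1, 2, 1, 2, 1, 0, 1]

rank | idx | suffix
   0 |  19 | aafcfffb
   1 |   3 | abcfefgcbbbfebcdaafcfffb
   2 |  20 | afcfffb
   3 |  26 | b
   4 |  11 | bbbfebcdaafcfffb
   5 |  12 | bbfebcdaafcfffb
   6 |  16 | bcdaafcfffb
   7 |   4 | bcfefgcbbbfebcdaafcfffb
   8 |  13 | bfebcdaafcfffb
   9 |  10 | cbbbfebcdaafcfffb
  10 |  17 | cdaafcfffb
  11 |   5 | cfefgcbbbfebcdaafcfffb
  12 |  22 | cfffb
  13 |  18 | daafcfffb
  14 |   2 | dabcfefgcbbbfebcdaafcfffb
  15 |  15 | ebcdaafcfffb
  16 |   1 | edabcfefgcbbbfebcdaafcfffb
  17 |   7 | efgcbbbfebcdaafcfffb
  18 |  25 | fb
  19 |  21 | fcfffb
  20 |  14 | febcdaafcfffb
  21 |   6 | fefgcbbbfebcdaafcfffb
  22 |  24 | ffb
  23 |  23 | fffb
  24 |   8 | fgcbbbfebcdaafcfffb
  25 |   9 | gcbbbfebcdaafcfffb
  26 |   0 | gedabcfefgcbbbfebcdaafcfffb

SA = [19, 3, 20, 26, 11, 12, 16, 4, 13, 10, 17, 5, 22, 18, 2, 15, 1, 7, 25, 21, 14, 6, 24, 23, 8, 9, 0]
i: (SA[i-1],SA[i]) lcp shared
  1: (19,3) 1 'a'
  2: (3,20) 1 'a'
  3: (20,26) 0 ''
  4: (26,11) 1 'b'
  5: (11,12) 2 'bb'
  6: (12,16) 1 'b'
  7: (16,4) 2 'bc'
  8: (4,13) 1 'b'
  9: (13,10) 0 ''
  10: (10,17) 1 'c'
  11: (17,5) 1 'c'
  12: (5,22) 2 'cf'
  13: (22,18) 0 ''
  14: (18,2) 2 'da'
  15: (2,15) 0 ''
  16: (15,1) 1 'e'
  17: (1,7) 1 'e'
  18: (7,25) 0 ''
  19: (25,21) 1 'f'
  20: (21,14) 1 'f'
  21: (14,6) 2 'fe'
  22: (6,24) 1 'f'
  23: (24,23) 2 'ff'
  24: (23,8) 1 'f'
  25: (8,9) 0 ''
  26: (9,0) 1 'g'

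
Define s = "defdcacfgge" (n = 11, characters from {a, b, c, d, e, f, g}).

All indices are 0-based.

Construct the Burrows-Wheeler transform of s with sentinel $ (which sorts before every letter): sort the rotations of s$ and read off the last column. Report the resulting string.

rank  rotation      last
    0  $defdcacfgge  e
    1  acfgge$defdc  c
    2  cacfgge$defd  d
    3  cfgge$defdca  a
    4  dcacfgge$def  f
    5  defdcacfgge$  $
    6  e$defdcacfgg  g
    7  efdcacfgge$d  d
    8  fdcacfgge$de  e
    9  fgge$defdcac  c
   10  ge$defdcacfg  g
   11  gge$defdcacf  f

ecdaf$gdecgf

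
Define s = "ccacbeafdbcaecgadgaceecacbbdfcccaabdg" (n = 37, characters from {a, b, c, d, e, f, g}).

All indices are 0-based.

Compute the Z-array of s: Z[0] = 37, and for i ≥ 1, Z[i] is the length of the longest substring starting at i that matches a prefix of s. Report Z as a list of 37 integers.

[37, 1, 0, 1, 0, 0, 0, 0, 0, 0, 1, 0, 0, 1, 0, 0, 0, 0, 0, 1, 0, 0, 1, 0, 1, 0, 0, 0, 0, 2, 3, 1, 0, 0, 0, 0, 0]

Z[0]=37
i=1: i≥r, start 0; Z[1]=1 scan→box=[1,2)
i=2: i≥r, start 0; Z[2]=0
i=3: i≥r, start 0; Z[3]=1 scan→box=[3,4)
i=4: i≥r, start 0; Z[4]=0
i=5: i≥r, start 0; Z[5]=0
i=6: i≥r, start 0; Z[6]=0
i=7: i≥r, start 0; Z[7]=0
i=8: i≥r, start 0; Z[8]=0
i=9: i≥r, start 0; Z[9]=0
i=10: i≥r, start 0; Z[10]=1 scan→box=[10,11)
i=11: i≥r, start 0; Z[11]=0
i=12: i≥r, start 0; Z[12]=0
i=13: i≥r, start 0; Z[13]=1 scan→box=[13,14)
i=14: i≥r, start 0; Z[14]=0
i=15: i≥r, start 0; Z[15]=0
i=16: i≥r, start 0; Z[16]=0
i=17: i≥r, start 0; Z[17]=0
i=18: i≥r, start 0; Z[18]=0
i=19: i≥r, start 0; Z[19]=1 scan→box=[19,20)
i=20: i≥r, start 0; Z[20]=0
i=21: i≥r, start 0; Z[21]=0
i=22: i≥r, start 0; Z[22]=1 scan→box=[22,23)
i=23: i≥r, start 0; Z[23]=0
i=24: i≥r, start 0; Z[24]=1 scan→box=[24,25)
i=25: i≥r, start 0; Z[25]=0
i=26: i≥r, start 0; Z[26]=0
i=27: i≥r, start 0; Z[27]=0
i=28: i≥r, start 0; Z[28]=0
i=29: i≥r, start 0; Z[29]=2 scan→box=[29,31)
i=30: min(r-i=1, Z[1]=1)=1; Z[30]=3 scan→box=[30,33)
i=31: min(r-i=2, Z[1]=1)=1; Z[31]=1
i=32: min(r-i=1, Z[2]=0)=0; Z[32]=0
i=33: i≥r, start 0; Z[33]=0
i=34: i≥r, start 0; Z[34]=0
i=35: i≥r, start 0; Z[35]=0
i=36: i≥r, start 0; Z[36]=0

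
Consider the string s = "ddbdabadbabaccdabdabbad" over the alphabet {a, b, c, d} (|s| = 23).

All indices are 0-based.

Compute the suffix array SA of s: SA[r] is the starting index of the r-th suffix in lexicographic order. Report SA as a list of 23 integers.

[9, 4, 18, 15, 11, 21, 6, 8, 10, 20, 5, 19, 2, 16, 12, 13, 22, 3, 17, 14, 7, 1, 0]

sorted suffixes:
  #0 SA[0]=9  'abaccdabdabbad'
  #1 SA[1]=4  'abadbabaccdabdabbad'
  #2 SA[2]=18  'abbad'
  #3 SA[3]=15  'abdabbad'
  #4 SA[4]=11  'accdabdabbad'
  #5 SA[5]=21  'ad'
  #6 SA[6]=6  'adbabaccdabdabbad'
  #7 SA[7]=8  'babaccdabdabbad'
  #8 SA[8]=10  'baccdabdabbad'
  #9 SA[9]=20  'bad'
  #10 SA[10]=5  'badbabaccdabdabbad'
  #11 SA[11]=19  'bbad'
  #12 SA[12]=2  'bdabadbabaccdabdabbad'
  #13 SA[13]=16  'bdabbad'
  #14 SA[14]=12  'ccdabdabbad'
  #15 SA[15]=13  'cdabdabbad'
  #16 SA[16]=22  'd'
  #17 SA[17]=3  'dabadbabaccdabdabbad'
  #18 SA[18]=17  'dabbad'
  #19 SA[19]=14  'dabdabbad'
  #20 SA[20]=7  'dbabaccdabdabbad'
  #21 SA[21]=1  'dbdabadbabaccdabdabbad'
  #22 SA[22]=0  'ddbdabadbabaccdabdabbad'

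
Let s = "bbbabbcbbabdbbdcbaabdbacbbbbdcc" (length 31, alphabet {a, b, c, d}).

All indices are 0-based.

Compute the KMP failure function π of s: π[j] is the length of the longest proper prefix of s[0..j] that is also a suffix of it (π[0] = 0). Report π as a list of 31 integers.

π[0] = 0
j=1 s[j]='b': π[1]=1 (border 'b')
j=2 s[j]='b': π[2]=2 (border 'bb')
j=3 s[j]='a': k: 2→1→0; π[3]=0 (border '')
j=4 s[j]='b': π[4]=1 (border 'b')
j=5 s[j]='b': π[5]=2 (border 'bb')
j=6 s[j]='c': k: 2→1→0; π[6]=0 (border '')
j=7 s[j]='b': π[7]=1 (border 'b')
j=8 s[j]='b': π[8]=2 (border 'bb')
j=9 s[j]='a': k: 2→1→0; π[9]=0 (border '')
j=10 s[j]='b': π[10]=1 (border 'b')
j=11 s[j]='d': k: 1→0; π[11]=0 (border '')
j=12 s[j]='b': π[12]=1 (border 'b')
j=13 s[j]='b': π[13]=2 (border 'bb')
j=14 s[j]='d': k: 2→1→0; π[14]=0 (border '')
j=15 s[j]='c': π[15]=0 (border '')
j=16 s[j]='b': π[16]=1 (border 'b')
j=17 s[j]='a': k: 1→0; π[17]=0 (border '')
j=18 s[j]='a': π[18]=0 (border '')
j=19 s[j]='b': π[19]=1 (border 'b')
j=20 s[j]='d': k: 1→0; π[20]=0 (border '')
j=21 s[j]='b': π[21]=1 (border 'b')
j=22 s[j]='a': k: 1→0; π[22]=0 (border '')
j=23 s[j]='c': π[23]=0 (border '')
j=24 s[j]='b': π[24]=1 (border 'b')
j=25 s[j]='b': π[25]=2 (border 'bb')
j=26 s[j]='b': π[26]=3 (border 'bbb')
j=27 s[j]='b': k: 3→2; π[27]=3 (border 'bbb')
j=28 s[j]='d': k: 3→2→1→0; π[28]=0 (border '')
j=29 s[j]='c': π[29]=0 (border '')
j=30 s[j]='c': π[30]=0 (border '')

[0, 1, 2, 0, 1, 2, 0, 1, 2, 0, 1, 0, 1, 2, 0, 0, 1, 0, 0, 1, 0, 1, 0, 0, 1, 2, 3, 3, 0, 0, 0]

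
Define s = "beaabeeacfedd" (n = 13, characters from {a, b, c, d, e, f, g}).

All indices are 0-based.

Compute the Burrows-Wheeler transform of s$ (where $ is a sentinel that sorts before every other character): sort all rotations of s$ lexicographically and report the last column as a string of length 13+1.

rank  rotation        last
    0  $beaabeeacfedd  d
    1  aabeeacfedd$be  e
    2  abeeacfedd$bea  a
    3  acfedd$beaabee  e
    4  beaabeeacfedd$  $
    5  beeacfedd$beaa  a
    6  cfedd$beaabeea  a
    7  d$beaabeeacfed  d
    8  dd$beaabeeacfe  e
    9  eaabeeacfedd$b  b
   10  eacfedd$beaabe  e
   11  edd$beaabeeacf  f
   12  eeacfedd$beaab  b
   13  fedd$beaabeeac  c

deae$aadebefbc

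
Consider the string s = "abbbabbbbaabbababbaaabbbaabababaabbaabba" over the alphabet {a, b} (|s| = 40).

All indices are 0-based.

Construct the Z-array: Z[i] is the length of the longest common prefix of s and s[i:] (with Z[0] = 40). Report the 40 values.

Z[0]=40
i=1: outside box; Z[1]=0
i=2: outside box; Z[2]=0
i=3: outside box; Z[3]=0
i=4: outside box; Z[4]=4 grow→box=[4,8)
i=5: min(r-i=3, Z[1]=0)=0; Z[5]=0
i=6: min(r-i=2, Z[2]=0)=0; Z[6]=0
i=7: min(r-i=1, Z[3]=0)=0; Z[7]=0
i=8: outside box; Z[8]=0
i=9: outside box; Z[9]=1 grow→box=[9,10)
i=10: outside box; Z[10]=3 grow→box=[10,13)
i=11: min(r-i=2, Z[1]=0)=0; Z[11]=0
i=12: min(r-i=1, Z[2]=0)=0; Z[12]=0
i=13: outside box; Z[13]=2 grow→box=[13,15)
i=14: min(r-i=1, Z[1]=0)=0; Z[14]=0
i=15: outside box; Z[15]=3 grow→box=[15,18)
i=16: min(r-i=2, Z[1]=0)=0; Z[16]=0
i=17: min(r-i=1, Z[2]=0)=0; Z[17]=0
i=18: outside box; Z[18]=1 grow→box=[18,19)
i=19: outside box; Z[19]=1 grow→box=[19,20)
i=20: outside box; Z[20]=5 grow→box=[20,25)
i=21: min(r-i=4, Z[1]=0)=0; Z[21]=0
i=22: min(r-i=3, Z[2]=0)=0; Z[22]=0
i=23: min(r-i=2, Z[3]=0)=0; Z[23]=0
i=24: min(r-i=1, Z[4]=4)=1; Z[24]=1
i=25: outside box; Z[25]=2 grow→box=[25,27)
i=26: min(r-i=1, Z[1]=0)=0; Z[26]=0
i=27: outside box; Z[27]=2 grow→box=[27,29)
i=28: min(r-i=1, Z[1]=0)=0; Z[28]=0
i=29: outside box; Z[29]=2 grow→box=[29,31)
i=30: min(r-i=1, Z[1]=0)=0; Z[30]=0
i=31: outside box; Z[31]=1 grow→box=[31,32)
i=32: outside box; Z[32]=3 grow→box=[32,35)
i=33: min(r-i=2, Z[1]=0)=0; Z[33]=0
i=34: min(r-i=1, Z[2]=0)=0; Z[34]=0
i=35: outside box; Z[35]=1 grow→box=[35,36)
i=36: outside box; Z[36]=3 grow→box=[36,39)
i=37: min(r-i=2, Z[1]=0)=0; Z[37]=0
i=38: min(r-i=1, Z[2]=0)=0; Z[38]=0
i=39: outside box; Z[39]=1 grow→box=[39,40)

[40, 0, 0, 0, 4, 0, 0, 0, 0, 1, 3, 0, 0, 2, 0, 3, 0, 0, 1, 1, 5, 0, 0, 0, 1, 2, 0, 2, 0, 2, 0, 1, 3, 0, 0, 1, 3, 0, 0, 1]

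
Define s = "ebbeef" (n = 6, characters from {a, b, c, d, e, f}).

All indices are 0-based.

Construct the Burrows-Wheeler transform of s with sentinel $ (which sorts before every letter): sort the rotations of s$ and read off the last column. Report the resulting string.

feb$bee

rank  rotation last
    0  $ebbeef  f
    1  bbeef$e  e
    2  beef$eb  b
    3  ebbeef$  $
    4  eef$ebb  b
    5  ef$ebbe  e
    6  f$ebbee  e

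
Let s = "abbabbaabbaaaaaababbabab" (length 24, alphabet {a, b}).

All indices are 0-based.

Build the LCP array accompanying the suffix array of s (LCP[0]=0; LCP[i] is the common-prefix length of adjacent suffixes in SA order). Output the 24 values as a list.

sorted suffixes:
  #0 SA[0]=10  'aaaaaababbabab'
  #1 SA[1]=11  'aaaaababbabab'
  #2 SA[2]=12  'aaaababbabab'
  #3 SA[3]=13  'aaababbabab'
  #4 SA[4]=14  'aababbabab'
  #5 SA[5]=6  'aabbaaaaaababbabab'
  #6 SA[6]=22  'ab'
  #7 SA[7]=20  'abab'
  #8 SA[8]=15  'ababbabab'
  #9 SA[9]=7  'abbaaaaaababbabab'
  #10 SA[10]=3  'abbaabbaaaaaababbabab'
  #11 SA[11]=17  'abbabab'
  #12 SA[12]=0  'abbabbaabbaaaaaababbabab'
  #13 SA[13]=23  'b'
  #14 SA[14]=9  'baaaaaababbabab'
  #15 SA[15]=5  'baabbaaaaaababbabab'
  #16 SA[16]=21  'bab'
  #17 SA[17]=19  'babab'
  #18 SA[18]=2  'babbaabbaaaaaababbabab'
  #19 SA[19]=16  'babbabab'
  #20 SA[20]=8  'bbaaaaaababbabab'
  #21 SA[21]=4  'bbaabbaaaaaababbabab'
  #22 SA[22]=18  'bbabab'
  #23 SA[23]=1  'bbabbaabbaaaaaababbabab'

SA = [10, 11, 12, 13, 14, 6, 22, 20, 15, 7, 3, 17, 0, 23, 9, 5, 21, 19, 2, 16, 8, 4, 18, 1]
rank  pair      lcp
   1  s[10:],s[11:]  5  'aaaaa'
   2  s[11:],s[12:]  4  'aaaa'
   3  s[12:],s[13:]  3  'aaa'
   4  s[13:],s[14:]  2  'aa'
   5  s[14:],s[6:]  3  'aab'
   6  s[6:],s[22:]  1  'a'
   7  s[22:],s[20:]  2  'ab'
   8  s[20:],s[15:]  4  'abab'
   9  s[15:],s[7:]  2  'ab'
  10  s[7:],s[3:]  5  'abbaa'
  11  s[3:],s[17:]  4  'abba'
  12  s[17:],s[0:]  5  'abbab'
  13  s[0:],s[23:]  0  ''
  14  s[23:],s[9:]  1  'b'
  15  s[9:],s[5:]  3  'baa'
  16  s[5:],s[21:]  2  'ba'
  17  s[21:],s[19:]  3  'bab'
  18  s[19:],s[2:]  3  'bab'
  19  s[2:],s[16:]  5  'babba'
  20  s[16:],s[8:]  1  'b'
  21  s[8:],s[4:]  4  'bbaa'
  22  s[4:],s[18:]  3  'bba'
  23  s[18:],s[1:]  4  'bbab'

[0, 5, 4, 3, 2, 3, 1, 2, 4, 2, 5, 4, 5, 0, 1, 3, 2, 3, 3, 5, 1, 4, 3, 4]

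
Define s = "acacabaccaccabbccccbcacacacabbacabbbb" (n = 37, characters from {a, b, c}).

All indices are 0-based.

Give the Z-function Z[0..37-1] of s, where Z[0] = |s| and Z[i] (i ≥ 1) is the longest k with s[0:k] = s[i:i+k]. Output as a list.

Z[0]=37
i=1: outside box; Z[1]=0
i=2: outside box; Z[2]=3 scan→box=[2,5)
i=3: min(r-i=2, Z[1]=0)=0; Z[3]=0
i=4: min(r-i=1, Z[2]=3)=1; Z[4]=1
i=5: outside box; Z[5]=0
i=6: outside box; Z[6]=2 scan→box=[6,8)
i=7: min(r-i=1, Z[1]=0)=0; Z[7]=0
i=8: outside box; Z[8]=0
i=9: outside box; Z[9]=2 scan→box=[9,11)
i=10: min(r-i=1, Z[1]=0)=0; Z[10]=0
i=11: outside box; Z[11]=0
i=12: outside box; Z[12]=1 scan→box=[12,13)
i=13: outside box; Z[13]=0
i=14: outside box; Z[14]=0
i=15: outside box; Z[15]=0
i=16: outside box; Z[16]=0
i=17: outside box; Z[17]=0
i=18: outside box; Z[18]=0
i=19: outside box; Z[19]=0
i=20: outside box; Z[20]=0
i=21: outside box; Z[21]=5 scan→box=[21,26)
i=22: min(r-i=4, Z[1]=0)=0; Z[22]=0
i=23: min(r-i=3, Z[2]=3)=3; Z[23]=6 scan→box=[23,29)
i=24: min(r-i=5, Z[1]=0)=0; Z[24]=0
i=25: min(r-i=4, Z[2]=3)=3; Z[25]=3
i=26: min(r-i=3, Z[3]=0)=0; Z[26]=0
i=27: min(r-i=2, Z[4]=1)=1; Z[27]=1
i=28: min(r-i=1, Z[5]=0)=0; Z[28]=0
i=29: outside box; Z[29]=0
i=30: outside box; Z[30]=3 scan→box=[30,33)
i=31: min(r-i=2, Z[1]=0)=0; Z[31]=0
i=32: min(r-i=1, Z[2]=3)=1; Z[32]=1
i=33: outside box; Z[33]=0
i=34: outside box; Z[34]=0
i=35: outside box; Z[35]=0
i=36: outside box; Z[36]=0

[37, 0, 3, 0, 1, 0, 2, 0, 0, 2, 0, 0, 1, 0, 0, 0, 0, 0, 0, 0, 0, 5, 0, 6, 0, 3, 0, 1, 0, 0, 3, 0, 1, 0, 0, 0, 0]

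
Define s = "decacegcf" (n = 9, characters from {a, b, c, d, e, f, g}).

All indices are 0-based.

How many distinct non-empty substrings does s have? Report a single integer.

rank | idx | suffix
   0 |   3 | acegcf
   1 |   2 | cacegcf
   2 |   4 | cegcf
   3 |   7 | cf
   4 |   0 | decacegcf
   5 |   1 | ecacegcf
   6 |   5 | egcf
   7 |   8 | f
   8 |   6 | gcf

SA = [3, 2, 4, 7, 0, 1, 5, 8, 6]
rank  pair      lcp
   1  s[3:],s[2:]  0  ''
   2  s[2:],s[4:]  1  'c'
   3  s[4:],s[7:]  1  'c'
   4  s[7:],s[0:]  0  ''
   5  s[0:],s[1:]  0  ''
   6  s[1:],s[5:]  1  'e'
   7  s[5:],s[8:]  0  ''
   8  s[8:],s[6:]  0  ''

n(n+1)/2 = 9·10/2 = 45
Σ LCP = 0 + 0 + 1 + 1 + 0 + 0 + 1 + 0 + 0 = 3
distinct = 45 − 3 = 42

42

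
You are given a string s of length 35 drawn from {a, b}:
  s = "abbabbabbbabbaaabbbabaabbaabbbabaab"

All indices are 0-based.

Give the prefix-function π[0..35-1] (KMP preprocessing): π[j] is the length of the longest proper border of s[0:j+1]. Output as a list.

[0, 0, 0, 1, 2, 3, 4, 5, 6, 0, 1, 2, 3, 4, 1, 1, 2, 3, 0, 1, 2, 1, 1, 2, 3, 4, 1, 2, 3, 0, 1, 2, 1, 1, 2]

π[0] = 0
j=1 s[j]='b': π[1]=0 (border '')
j=2 s[j]='b': π[2]=0 (border '')
j=3 s[j]='a': π[3]=1 (border 'a')
j=4 s[j]='b': π[4]=2 (border 'ab')
j=5 s[j]='b': π[5]=3 (border 'abb')
j=6 s[j]='a': π[6]=4 (border 'abba')
j=7 s[j]='b': π[7]=5 (border 'abbab')
j=8 s[j]='b': π[8]=6 (border 'abbabb')
j=9 s[j]='b': k: 6→3→0; π[9]=0 (border '')
j=10 s[j]='a': π[10]=1 (border 'a')
j=11 s[j]='b': π[11]=2 (border 'ab')
j=12 s[j]='b': π[12]=3 (border 'abb')
j=13 s[j]='a': π[13]=4 (border 'abba')
j=14 s[j]='a': k: 4→1→0; π[14]=1 (border 'a')
j=15 s[j]='a': k: 1→0; π[15]=1 (border 'a')
j=16 s[j]='b': π[16]=2 (border 'ab')
j=17 s[j]='b': π[17]=3 (border 'abb')
j=18 s[j]='b': k: 3→0; π[18]=0 (border '')
j=19 s[j]='a': π[19]=1 (border 'a')
j=20 s[j]='b': π[20]=2 (border 'ab')
j=21 s[j]='a': k: 2→0; π[21]=1 (border 'a')
j=22 s[j]='a': k: 1→0; π[22]=1 (border 'a')
j=23 s[j]='b': π[23]=2 (border 'ab')
j=24 s[j]='b': π[24]=3 (border 'abb')
j=25 s[j]='a': π[25]=4 (border 'abba')
j=26 s[j]='a': k: 4→1→0; π[26]=1 (border 'a')
j=27 s[j]='b': π[27]=2 (border 'ab')
j=28 s[j]='b': π[28]=3 (border 'abb')
j=29 s[j]='b': k: 3→0; π[29]=0 (border '')
j=30 s[j]='a': π[30]=1 (border 'a')
j=31 s[j]='b': π[31]=2 (border 'ab')
j=32 s[j]='a': k: 2→0; π[32]=1 (border 'a')
j=33 s[j]='a': k: 1→0; π[33]=1 (border 'a')
j=34 s[j]='b': π[34]=2 (border 'ab')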